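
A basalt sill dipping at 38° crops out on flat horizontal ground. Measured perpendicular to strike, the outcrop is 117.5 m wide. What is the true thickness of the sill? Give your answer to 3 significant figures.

72.3 m

True thickness t = w · sin(dip) = 117.5 × sin 38°
t = 117.5 × 0.6157 = 72.340 m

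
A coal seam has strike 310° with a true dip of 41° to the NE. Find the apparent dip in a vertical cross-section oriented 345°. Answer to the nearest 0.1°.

26.5°

Angle between strike (310°) and section (345°): β = 35°.
tan α = tan 41° × sin 35° = 0.8693 × 0.5736 = 0.4986
apparent dip = arctan 0.4986 = 26.50°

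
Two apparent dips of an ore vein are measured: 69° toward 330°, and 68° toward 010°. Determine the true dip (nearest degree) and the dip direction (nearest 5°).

true dip 70°, dip direction 345°

The two traces are lines in the plane: v₁ = (sin 330°·cos 69°, cos 330°·cos 69°, −sin 69°), v₂ = (sin 10°·cos 68°, cos 10°·cos 68°, −sin 68°).
The plane normal is n = v₁ × v₂ ∝ (-0.057, 0.227, 0.086).
True dip = arccos(n_z / |n|) = arccos(0.3462) = 69.7°.
Dip direction = atan2(-0.057, 0.227) = 346° (azimuth of n's horizontal projection).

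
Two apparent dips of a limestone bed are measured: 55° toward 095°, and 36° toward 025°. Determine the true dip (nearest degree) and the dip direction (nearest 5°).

The two traces are lines in the plane: v₁ = (sin 95°·cos 55°, cos 95°·cos 55°, −sin 55°), v₂ = (sin 25°·cos 36°, cos 25°·cos 36°, −sin 36°).
Cross product v₁ × v₂ gives the pole to the plane: n ∝ (0.630, 0.056, 0.436).
True dip = arccos(n_z / |n|) = arccos(0.5676) = 55.4°.
Dip direction = atan2(0.630, 0.056) = 85° (azimuth of n's horizontal projection).

true dip 55°, dip direction 085°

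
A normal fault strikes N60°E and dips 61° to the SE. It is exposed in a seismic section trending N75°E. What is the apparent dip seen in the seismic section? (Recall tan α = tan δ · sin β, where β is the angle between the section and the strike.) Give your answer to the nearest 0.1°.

The section lies 15° from the strike.
tan(apparent dip) = tan 61° · sin 15° = 0.4669
apparent dip = arctan 0.4669 = 25.03°

25.0°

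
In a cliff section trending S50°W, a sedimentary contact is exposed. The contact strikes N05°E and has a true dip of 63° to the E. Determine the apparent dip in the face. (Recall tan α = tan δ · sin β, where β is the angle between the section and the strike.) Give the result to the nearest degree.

54°

The strike is N05°E and the section trends S50°W; the acute angle between them is β = 45°.
tan α = tan 63° × sin 45° = 1.9626 × 0.7071 = 1.3878
α = arctan(1.3878) = 54.22°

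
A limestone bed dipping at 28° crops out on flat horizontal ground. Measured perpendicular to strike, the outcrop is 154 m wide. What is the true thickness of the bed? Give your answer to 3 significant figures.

True thickness t = w · sin(dip) = 154 × sin 28°
t = 154 × 0.4695 = 72.299 m

72.3 m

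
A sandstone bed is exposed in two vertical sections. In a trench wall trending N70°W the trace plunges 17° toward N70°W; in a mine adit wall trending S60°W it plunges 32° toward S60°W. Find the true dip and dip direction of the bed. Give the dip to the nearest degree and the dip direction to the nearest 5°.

Each apparent-dip line lies in the plane. As unit vectors (x east, y north, z up), v₁ plunges 17°→N70°W and v₂ plunges 32°→S60°W.
The plane normal is n = v₁ × v₂ ∝ (-0.297, -0.261, 0.621).
True dip = arccos(n_z / |n|) = arccos(0.8433) = 32.5°.
Dip direction = atan2(-0.297, -0.261) = 229° (azimuth of n's horizontal projection).

true dip 33°, dip direction 230°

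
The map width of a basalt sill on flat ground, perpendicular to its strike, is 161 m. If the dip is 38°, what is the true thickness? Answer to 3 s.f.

99.1 m

True thickness t = w · sin(dip) = 161 × sin 38°
t = 161 × 0.6157 = 99.121 m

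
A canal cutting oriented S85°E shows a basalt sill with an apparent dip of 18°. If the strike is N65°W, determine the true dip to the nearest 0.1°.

β = acute angle between strike N65°W and section S85°E = 20°.
tan(true dip) = tan 18° / sin 20° = 0.9500
δ = arctan(0.9500) = 43.53°

43.5°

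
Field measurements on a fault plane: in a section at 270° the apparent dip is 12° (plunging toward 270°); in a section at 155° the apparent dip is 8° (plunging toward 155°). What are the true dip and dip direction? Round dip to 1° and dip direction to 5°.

Each apparent-dip line lies in the plane. As unit vectors (x east, y north, z up), v₁ plunges 12°→270° and v₂ plunges 8°→155°.
n = v₁ × v₂ = (-0.187, -0.223, 0.878) (taken with n_z > 0).
Dip δ = arctan(|n_h|/n_z) = arctan(0.291/0.878) = 18.3°.
Dip direction = azimuth of (n_x, n_y) = atan2(-0.187, -0.223) = 220°.

true dip 18°, dip direction 220°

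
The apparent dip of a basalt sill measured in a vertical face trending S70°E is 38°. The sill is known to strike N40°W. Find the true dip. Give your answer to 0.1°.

57.4°

β = acute angle between strike N40°W and section S70°E = 30°.
tan δ = tan α / sin β = tan 38° / sin 30° = 0.7813 / 0.5000 = 1.5626
true dip = arctan 1.5626 = 57.38°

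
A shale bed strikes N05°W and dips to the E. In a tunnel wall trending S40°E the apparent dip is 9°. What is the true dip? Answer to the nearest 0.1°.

15.4°

β = acute angle between strike N05°W and section S40°E = 35°.
tan(true dip) = tan 9° / sin 35° = 0.2761
true dip = arctan 0.2761 = 15.44°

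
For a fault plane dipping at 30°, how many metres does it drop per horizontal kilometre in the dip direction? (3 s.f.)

577 m

drop per km = 1000 × tan 30° = 1000 × 0.5774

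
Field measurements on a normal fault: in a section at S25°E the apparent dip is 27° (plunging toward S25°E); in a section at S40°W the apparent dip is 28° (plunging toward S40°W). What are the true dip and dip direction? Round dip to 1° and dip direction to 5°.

Each apparent-dip line lies in the plane. As unit vectors (x east, y north, z up), v₁ plunges 27°→S25°E and v₂ plunges 28°→S40°W.
The plane normal is n = v₁ × v₂ ∝ (-0.072, -0.434, 0.713).
Dip δ = arctan(|n_h|/n_z) = arctan(0.440/0.713) = 31.7°.
Dip direction = atan2(-0.072, -0.434) = 189° (azimuth of n's horizontal projection).

true dip 32°, dip direction 190°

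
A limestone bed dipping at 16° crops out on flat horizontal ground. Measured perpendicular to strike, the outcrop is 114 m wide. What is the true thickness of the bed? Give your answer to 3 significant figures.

31.4 m

True thickness t = w · sin(dip) = 114 × sin 16°
t = 114 × 0.2756 = 31.423 m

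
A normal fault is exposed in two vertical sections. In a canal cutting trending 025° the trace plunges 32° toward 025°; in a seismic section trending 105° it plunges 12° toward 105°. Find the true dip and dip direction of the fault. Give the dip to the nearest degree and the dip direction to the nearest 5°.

true dip 32°, dip direction 035°

The two traces are lines in the plane: v₁ = (sin 25°·cos 32°, cos 25°·cos 32°, −sin 32°), v₂ = (sin 105°·cos 12°, cos 105°·cos 12°, −sin 12°).
The plane normal is n = v₁ × v₂ ∝ (0.294, 0.426, 0.817).
Dip δ = arctan(|n_h|/n_z) = arctan(0.518/0.817) = 32.4°.
Dip direction = atan2(0.294, 0.426) = 35° (azimuth of n's horizontal projection).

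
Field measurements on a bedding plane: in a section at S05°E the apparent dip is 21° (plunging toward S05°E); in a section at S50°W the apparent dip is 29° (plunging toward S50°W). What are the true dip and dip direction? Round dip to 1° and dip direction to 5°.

The two traces are lines in the plane: v₁ = (sin 175°·cos 21°, cos 175°·cos 21°, −sin 21°), v₂ = (sin 230°·cos 29°, cos 230°·cos 29°, −sin 29°).
Cross product v₁ × v₂ gives the pole to the plane: n ∝ (-0.249, -0.280, 0.669).
tan δ = √(n_x²+n_y²)/n_z = 0.375/0.669, so δ = 29.3°.
The horizontal component of n points toward azimuth atan2(n_x, n_y) = 222°, the dip direction.

true dip 29°, dip direction 220°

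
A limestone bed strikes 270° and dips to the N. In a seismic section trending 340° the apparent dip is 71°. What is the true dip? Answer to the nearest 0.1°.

The section is 70° from the strike.
tan δ = tan α / sin β = tan 71° / sin 70° = 2.9042 / 0.9397 = 3.0906
true dip = arctan 3.0906 = 72.07°

72.1°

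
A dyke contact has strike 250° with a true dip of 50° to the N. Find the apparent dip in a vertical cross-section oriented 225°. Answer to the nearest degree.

The strike is 250° and the section trends 225°; the acute angle between them is β = 25°.
tan(apparent dip) = tan 50° · sin 25° = 0.5037
apparent dip = arctan 0.5037 = 26.73°

27°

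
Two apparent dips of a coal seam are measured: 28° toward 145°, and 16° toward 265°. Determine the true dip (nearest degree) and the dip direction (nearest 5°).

The two traces are lines in the plane: v₁ = (sin 145°·cos 28°, cos 145°·cos 28°, −sin 28°), v₂ = (sin 265°·cos 16°, cos 265°·cos 16°, −sin 16°).
n = v₁ × v₂ = (-0.160, -0.589, 0.735) (taken with n_z > 0).
tan δ = √(n_x²+n_y²)/n_z = 0.611/0.735, so δ = 39.7°.
Dip direction = atan2(-0.160, -0.589) = 195° (azimuth of n's horizontal projection).

true dip 40°, dip direction 195°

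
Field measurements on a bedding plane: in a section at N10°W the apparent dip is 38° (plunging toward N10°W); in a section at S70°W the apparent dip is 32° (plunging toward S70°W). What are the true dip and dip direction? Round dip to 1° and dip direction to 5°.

The two traces are lines in the plane: v₁ = (sin 350°·cos 38°, cos 350°·cos 38°, −sin 38°), v₂ = (sin 250°·cos 32°, cos 250°·cos 32°, −sin 32°).
The plane normal is n = v₁ × v₂ ∝ (-0.590, 0.418, 0.658).
True dip = arccos(n_z / |n|) = arccos(0.6732) = 47.7°.
The horizontal component of n points toward azimuth atan2(n_x, n_y) = 305°, the dip direction.

true dip 48°, dip direction 305°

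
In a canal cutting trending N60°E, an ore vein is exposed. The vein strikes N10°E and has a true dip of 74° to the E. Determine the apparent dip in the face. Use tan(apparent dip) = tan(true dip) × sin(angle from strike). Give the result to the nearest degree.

69°

Angle between strike (N10°E) and section (N60°E): β = 50°.
tan α = tan 74° × sin 50° = 3.4874 × 0.7660 = 2.6715
α = arctan(2.6715) = 69.48°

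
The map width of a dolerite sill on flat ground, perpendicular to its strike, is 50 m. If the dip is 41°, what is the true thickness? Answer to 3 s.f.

True thickness t = w · sin(dip) = 50 × sin 41°
t = 50 × 0.6561 = 32.803 m

32.8 m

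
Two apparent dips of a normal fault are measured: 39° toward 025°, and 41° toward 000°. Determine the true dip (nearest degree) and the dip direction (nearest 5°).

The two traces are lines in the plane: v₁ = (sin 25°·cos 39°, cos 25°·cos 39°, −sin 39°), v₂ = (sin 0°·cos 41°, cos 0°·cos 41°, −sin 41°).
The plane normal is n = v₁ × v₂ ∝ (0.013, 0.215, 0.248).
tan δ = √(n_x²+n_y²)/n_z = 0.216/0.248, so δ = 41.1°.
Dip direction = atan2(0.013, 0.215) = 3° (azimuth of n's horizontal projection).

true dip 41°, dip direction 005°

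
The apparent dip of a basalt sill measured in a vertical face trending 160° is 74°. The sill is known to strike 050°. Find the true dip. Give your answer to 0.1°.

74.9°

β = acute angle between strike 050° and section 160° = 70°.
tan(true dip) = tan 74° / sin 70° = 3.7112
δ = arctan(3.7112) = 74.92°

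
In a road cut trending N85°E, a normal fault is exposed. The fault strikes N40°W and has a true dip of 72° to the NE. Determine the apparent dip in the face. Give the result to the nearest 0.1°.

68.4°

The section lies 55° from the strike.
tan α = tan 72° × sin 55° = 3.0777 × 0.8192 = 2.5211
apparent dip = arctan 2.5211 = 68.36°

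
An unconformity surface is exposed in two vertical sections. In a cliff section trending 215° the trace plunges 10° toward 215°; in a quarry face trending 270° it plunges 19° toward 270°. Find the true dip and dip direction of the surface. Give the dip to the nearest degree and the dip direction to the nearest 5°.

Each apparent-dip line lies in the plane. As unit vectors (x east, y north, z up), v₁ plunges 10°→215° and v₂ plunges 19°→270°.
n = v₁ × v₂ = (-0.263, 0.020, 0.763) (taken with n_z > 0).
True dip = arccos(n_z / |n|) = arccos(0.9452) = 19.0°.
The horizontal component of n points toward azimuth atan2(n_x, n_y) = 274°, the dip direction.

true dip 19°, dip direction 275°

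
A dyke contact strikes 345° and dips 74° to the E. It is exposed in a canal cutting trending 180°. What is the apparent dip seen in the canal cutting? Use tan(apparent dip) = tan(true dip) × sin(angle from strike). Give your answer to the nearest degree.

42°

The strike is 345° and the section trends 180°; the acute angle between them is β = 15°.
tan α = tan 74° × sin 15° = 3.4874 × 0.2588 = 0.9026
apparent dip = arctan 0.9026 = 42.07°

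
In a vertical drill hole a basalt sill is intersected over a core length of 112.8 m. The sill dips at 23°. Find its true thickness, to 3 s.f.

True thickness t = h · cos(dip) = 112.8 × cos 23°
t = 112.8 × 0.9205 = 103.833 m

104 m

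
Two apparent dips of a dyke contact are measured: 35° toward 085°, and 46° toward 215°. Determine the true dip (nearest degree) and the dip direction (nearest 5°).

The two traces are lines in the plane: v₁ = (sin 85°·cos 35°, cos 85°·cos 35°, −sin 35°), v₂ = (sin 215°·cos 46°, cos 215°·cos 46°, −sin 46°).
The plane normal is n = v₁ × v₂ ∝ (0.378, -0.816, 0.436).
Dip δ = arctan(|n_h|/n_z) = arctan(0.899/0.436) = 64.1°.
Dip direction = azimuth of (n_x, n_y) = atan2(0.378, -0.816) = 155°.

true dip 64°, dip direction 155°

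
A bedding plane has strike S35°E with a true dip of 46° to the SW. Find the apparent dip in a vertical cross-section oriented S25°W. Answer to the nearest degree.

The strike is S35°E and the section trends S25°W; the acute angle between them is β = 60°.
tan α = tan 46° × sin 60° = 1.0355 × 0.8660 = 0.8968
apparent dip = arctan 0.8968 = 41.89°

42°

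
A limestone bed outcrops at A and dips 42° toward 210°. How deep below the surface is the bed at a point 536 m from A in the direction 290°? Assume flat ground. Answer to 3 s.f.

83.8 m

The hole lies 80° from the dip direction, so the down-dip offset is 536 × cos 80° = 93.08 m.
Depth = down-dip offset × tan(dip) = 93.08 × tan 42° = 93.08 × 0.9004
Depth = 83.81 m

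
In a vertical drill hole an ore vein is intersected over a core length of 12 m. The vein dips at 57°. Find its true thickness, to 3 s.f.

6.54 m

True thickness t = h · cos(dip) = 12 × cos 57°
t = 12 × 0.5446 = 6.536 m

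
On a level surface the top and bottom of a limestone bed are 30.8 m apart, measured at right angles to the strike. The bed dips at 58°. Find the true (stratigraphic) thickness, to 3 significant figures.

True thickness t = w · sin(dip) = 30.8 × sin 58°
t = 30.8 × 0.8480 = 26.120 m

26.1 m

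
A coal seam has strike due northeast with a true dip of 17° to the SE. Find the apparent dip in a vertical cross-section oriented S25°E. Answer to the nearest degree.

16°

The strike is due northeast and the section trends S25°E; the acute angle between them is β = 70°.
tan α = tan 17° × sin 70° = 0.3057 × 0.9397 = 0.2873
apparent dip = arctan 0.2873 = 16.03°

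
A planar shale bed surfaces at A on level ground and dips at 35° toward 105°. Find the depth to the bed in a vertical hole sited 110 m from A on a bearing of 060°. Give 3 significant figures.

54.5 m

The hole lies 45° from the dip direction, so the down-dip offset is 110 × cos 45° = 77.78 m.
Depth = down-dip offset × tan(dip) = 77.78 × tan 35° = 77.78 × 0.7002
Depth = 54.46 m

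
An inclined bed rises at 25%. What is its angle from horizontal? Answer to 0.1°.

14.0°

tan θ = 25/100 = 0.2500
θ = arctan(0.2500) = 14.04°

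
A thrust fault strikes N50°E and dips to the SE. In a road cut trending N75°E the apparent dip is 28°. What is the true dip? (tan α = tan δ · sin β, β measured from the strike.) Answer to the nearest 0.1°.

β = acute angle between strike N50°E and section N75°E = 25°.
tan δ = tan α / sin β = tan 28° / sin 25° = 0.5317 / 0.4226 = 1.2581
true dip = arctan 1.2581 = 51.52°

51.5°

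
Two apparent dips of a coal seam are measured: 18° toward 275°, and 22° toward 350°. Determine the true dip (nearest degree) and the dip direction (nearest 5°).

The two traces are lines in the plane: v₁ = (sin 275°·cos 18°, cos 275°·cos 18°, −sin 18°), v₂ = (sin 350°·cos 22°, cos 350°·cos 22°, −sin 22°).
The plane normal is n = v₁ × v₂ ∝ (-0.251, 0.305, 0.852).
True dip = arccos(n_z / |n|) = arccos(0.9071) = 24.9°.
The horizontal component of n points toward azimuth atan2(n_x, n_y) = 321°, the dip direction.

true dip 25°, dip direction 320°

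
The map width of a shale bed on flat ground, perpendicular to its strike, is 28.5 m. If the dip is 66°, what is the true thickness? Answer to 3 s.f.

26.0 m

True thickness t = w · sin(dip) = 28.5 × sin 66°
t = 28.5 × 0.9135 = 26.036 m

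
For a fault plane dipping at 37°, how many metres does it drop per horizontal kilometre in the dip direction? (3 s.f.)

drop per km = 1000 × tan 37° = 1000 × 0.7536

754 m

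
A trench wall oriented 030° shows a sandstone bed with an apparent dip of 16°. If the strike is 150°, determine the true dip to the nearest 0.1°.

The section is 60° from the strike.
tan(true dip) = tan 16° / sin 60° = 0.3311
true dip = arctan 0.3311 = 18.32°

18.3°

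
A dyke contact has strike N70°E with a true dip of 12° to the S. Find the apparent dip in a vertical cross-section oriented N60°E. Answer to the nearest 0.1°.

2.1°

The strike is N70°E and the section trends N60°E; the acute angle between them is β = 10°.
tan α = tan 12° × sin 10° = 0.2126 × 0.1736 = 0.0369
α = arctan(0.0369) = 2.11°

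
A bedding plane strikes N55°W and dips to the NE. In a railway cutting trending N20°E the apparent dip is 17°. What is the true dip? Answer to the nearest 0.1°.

The section is 75° from the strike.
tan δ = tan α / sin β = tan 17° / sin 75° = 0.3057 / 0.9659 = 0.3165
true dip = arctan 0.3165 = 17.56°

17.6°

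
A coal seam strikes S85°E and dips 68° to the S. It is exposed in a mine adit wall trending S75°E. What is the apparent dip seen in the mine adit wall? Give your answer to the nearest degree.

23°

The section lies 10° from the strike.
tan(apparent dip) = tan 68° · sin 10° = 0.4298
α = arctan(0.4298) = 23.26°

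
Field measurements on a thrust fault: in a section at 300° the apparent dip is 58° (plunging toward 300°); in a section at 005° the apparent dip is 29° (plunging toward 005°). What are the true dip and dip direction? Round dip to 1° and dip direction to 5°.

The two traces are lines in the plane: v₁ = (sin 300°·cos 58°, cos 300°·cos 58°, −sin 58°), v₂ = (sin 5°·cos 29°, cos 5°·cos 29°, −sin 29°).
The plane normal is n = v₁ × v₂ ∝ (-0.610, 0.287, 0.420).
Dip δ = arctan(|n_h|/n_z) = arctan(0.675/0.420) = 58.1°.
Dip direction = atan2(-0.610, 0.287) = 295° (azimuth of n's horizontal projection).

true dip 58°, dip direction 295°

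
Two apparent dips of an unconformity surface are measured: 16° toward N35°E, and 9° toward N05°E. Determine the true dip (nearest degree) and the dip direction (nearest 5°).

true dip 19°, dip direction 065°

Each apparent-dip line lies in the plane. As unit vectors (x east, y north, z up), v₁ plunges 16°→N35°E and v₂ plunges 9°→N05°E.
Cross product v₁ × v₂ gives the pole to the plane: n ∝ (0.148, 0.063, 0.475).
True dip = arccos(n_z / |n|) = arccos(0.9472) = 18.7°.
Dip direction = azimuth of (n_x, n_y) = atan2(0.148, 0.063) = 67°.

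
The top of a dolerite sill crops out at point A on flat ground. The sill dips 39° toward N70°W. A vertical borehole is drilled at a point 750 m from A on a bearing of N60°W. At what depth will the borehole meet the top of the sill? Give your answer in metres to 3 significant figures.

The hole lies 10° from the dip direction, so the down-dip offset is 750 × cos 10° = 738.61 m.
Depth = down-dip offset × tan(dip) = 738.61 × tan 39° = 738.61 × 0.8098
Depth = 598.11 m

598 m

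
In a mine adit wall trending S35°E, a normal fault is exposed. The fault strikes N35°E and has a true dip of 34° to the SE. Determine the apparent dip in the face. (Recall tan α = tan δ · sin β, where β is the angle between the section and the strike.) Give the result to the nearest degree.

The strike is N35°E and the section trends S35°E; the acute angle between them is β = 70°.
tan α = tan 34° × sin 70° = 0.6745 × 0.9397 = 0.6338
α = arctan(0.6338) = 32.37°

32°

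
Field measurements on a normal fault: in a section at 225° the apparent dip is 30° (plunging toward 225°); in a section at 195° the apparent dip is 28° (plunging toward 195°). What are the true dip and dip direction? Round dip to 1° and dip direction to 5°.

true dip 30°, dip direction 220°

Represent each trace as a vector plunging at its apparent dip toward its trend (east-north-up frame): v₁ = (-0.612, -0.612, -0.500), v₂ = (-0.229, -0.853, -0.469).
Cross product v₁ × v₂ gives the pole to the plane: n ∝ (-0.139, -0.173, 0.382).
tan δ = √(n_x²+n_y²)/n_z = 0.222/0.382, so δ = 30.1°.
Dip direction = atan2(-0.139, -0.173) = 219° (azimuth of n's horizontal projection).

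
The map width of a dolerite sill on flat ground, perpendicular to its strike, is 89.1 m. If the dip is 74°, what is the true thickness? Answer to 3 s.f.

True thickness t = w · sin(dip) = 89.1 × sin 74°
t = 89.1 × 0.9613 = 85.648 m

85.6 m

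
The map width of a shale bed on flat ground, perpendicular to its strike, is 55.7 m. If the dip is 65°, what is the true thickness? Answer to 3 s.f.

True thickness t = w · sin(dip) = 55.7 × sin 65°
t = 55.7 × 0.9063 = 50.481 m

50.5 m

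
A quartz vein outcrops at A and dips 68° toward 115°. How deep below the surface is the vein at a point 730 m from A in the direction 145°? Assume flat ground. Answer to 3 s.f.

The hole lies 30° from the dip direction, so the down-dip offset is 730 × cos 30° = 632.20 m.
Depth = down-dip offset × tan(dip) = 632.20 × tan 68° = 632.20 × 2.4751
Depth = 1564.75 m

1560 m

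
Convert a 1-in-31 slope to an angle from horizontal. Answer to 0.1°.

tan θ = 1/31 = 0.0323
θ = arctan(0.0323) = 1.85°

1.8°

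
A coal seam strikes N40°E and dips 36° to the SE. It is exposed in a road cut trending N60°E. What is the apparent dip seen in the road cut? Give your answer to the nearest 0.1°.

14.0°

The section lies 20° from the strike.
tan(apparent dip) = tan 36° · sin 20° = 0.2485
apparent dip = arctan 0.2485 = 13.95°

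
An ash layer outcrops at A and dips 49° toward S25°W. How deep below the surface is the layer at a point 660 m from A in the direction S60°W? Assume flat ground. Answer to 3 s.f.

622 m

The hole lies 35° from the dip direction, so the down-dip offset is 660 × cos 35° = 540.64 m.
Depth = down-dip offset × tan(dip) = 540.64 × tan 49° = 540.64 × 1.1504
Depth = 621.94 m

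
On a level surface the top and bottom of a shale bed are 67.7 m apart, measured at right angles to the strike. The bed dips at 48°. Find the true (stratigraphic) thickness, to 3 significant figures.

True thickness t = w · sin(dip) = 67.7 × sin 48°
t = 67.7 × 0.7431 = 50.311 m

50.3 m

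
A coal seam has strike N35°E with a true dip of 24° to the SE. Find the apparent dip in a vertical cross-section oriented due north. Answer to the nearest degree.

The strike is N35°E and the section trends due north; the acute angle between them is β = 35°.
tan α = tan 24° × sin 35° = 0.4452 × 0.5736 = 0.2554
α = arctan(0.2554) = 14.33°

14°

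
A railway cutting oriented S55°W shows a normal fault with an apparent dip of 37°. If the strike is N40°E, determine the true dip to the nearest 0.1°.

The section is 15° from the strike.
tan δ = tan α / sin β = tan 37° / sin 15° = 0.7536 / 0.2588 = 2.9115
true dip = arctan 2.9115 = 71.04°

71.0°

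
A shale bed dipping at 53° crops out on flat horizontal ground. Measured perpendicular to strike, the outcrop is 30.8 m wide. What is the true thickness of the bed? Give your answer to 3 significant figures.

True thickness t = w · sin(dip) = 30.8 × sin 53°
t = 30.8 × 0.7986 = 24.598 m

24.6 m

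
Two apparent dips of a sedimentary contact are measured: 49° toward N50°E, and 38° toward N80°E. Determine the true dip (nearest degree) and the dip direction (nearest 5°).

true dip 51°, dip direction 030°

Represent each trace as a vector plunging at its apparent dip toward its trend (east-north-up frame): v₁ = (0.503, 0.422, -0.755), v₂ = (0.776, 0.137, -0.616).
Cross product v₁ × v₂ gives the pole to the plane: n ∝ (0.156, 0.276, 0.258).
tan δ = √(n_x²+n_y²)/n_z = 0.317/0.258, so δ = 50.8°.
The horizontal component of n points toward azimuth atan2(n_x, n_y) = 30°, the dip direction.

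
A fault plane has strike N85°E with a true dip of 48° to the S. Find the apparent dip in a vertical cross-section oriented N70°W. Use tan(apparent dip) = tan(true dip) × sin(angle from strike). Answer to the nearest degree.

Angle between strike (N85°E) and section (N70°W): β = 25°.
tan α = tan 48° × sin 25° = 1.1106 × 0.4226 = 0.4694
α = arctan(0.4694) = 25.14°

25°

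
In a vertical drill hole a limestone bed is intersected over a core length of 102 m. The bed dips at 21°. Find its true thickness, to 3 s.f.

True thickness t = h · cos(dip) = 102 × cos 21°
t = 102 × 0.9336 = 95.225 m

95.2 m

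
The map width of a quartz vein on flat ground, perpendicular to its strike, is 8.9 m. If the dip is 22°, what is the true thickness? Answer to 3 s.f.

True thickness t = w · sin(dip) = 8.9 × sin 22°
t = 8.9 × 0.3746 = 3.334 m

3.33 m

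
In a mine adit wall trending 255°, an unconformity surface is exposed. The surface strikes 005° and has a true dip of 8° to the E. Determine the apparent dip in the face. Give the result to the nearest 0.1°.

7.5°

Angle between strike (005°) and section (255°): β = 70°.
tan(apparent dip) = tan 8° · sin 70° = 0.1321
α = arctan(0.1321) = 7.52°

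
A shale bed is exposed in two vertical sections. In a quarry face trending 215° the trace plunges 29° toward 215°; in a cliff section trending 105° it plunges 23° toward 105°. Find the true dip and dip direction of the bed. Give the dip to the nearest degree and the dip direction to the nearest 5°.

The two traces are lines in the plane: v₁ = (sin 215°·cos 29°, cos 215°·cos 29°, −sin 29°), v₂ = (sin 105°·cos 23°, cos 105°·cos 23°, −sin 23°).
Cross product v₁ × v₂ gives the pole to the plane: n ∝ (0.164, -0.627, 0.757).
tan δ = √(n_x²+n_y²)/n_z = 0.648/0.757, so δ = 40.6°.
Dip direction = atan2(0.164, -0.627) = 165° (azimuth of n's horizontal projection).

true dip 41°, dip direction 165°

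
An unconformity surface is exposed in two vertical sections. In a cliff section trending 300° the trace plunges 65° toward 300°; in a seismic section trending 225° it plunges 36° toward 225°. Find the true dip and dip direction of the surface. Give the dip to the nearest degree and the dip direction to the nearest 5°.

The two traces are lines in the plane: v₁ = (sin 300°·cos 65°, cos 300°·cos 65°, −sin 65°), v₂ = (sin 225°·cos 36°, cos 225°·cos 36°, −sin 36°).
The plane normal is n = v₁ × v₂ ∝ (-0.643, 0.303, 0.330).
Dip δ = arctan(|n_h|/n_z) = arctan(0.711/0.330) = 65.1°.
The horizontal component of n points toward azimuth atan2(n_x, n_y) = 295°, the dip direction.

true dip 65°, dip direction 295°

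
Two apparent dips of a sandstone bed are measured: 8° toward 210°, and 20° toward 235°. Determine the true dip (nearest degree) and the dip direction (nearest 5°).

The two traces are lines in the plane: v₁ = (sin 210°·cos 8°, cos 210°·cos 8°, −sin 8°), v₂ = (sin 235°·cos 20°, cos 235°·cos 20°, −sin 20°).
n = v₁ × v₂ = (-0.218, 0.062, 0.393) (taken with n_z > 0).
Dip δ = arctan(|n_h|/n_z) = arctan(0.227/0.393) = 30.0°.
Dip direction = atan2(-0.218, 0.062) = 286° (azimuth of n's horizontal projection).

true dip 30°, dip direction 285°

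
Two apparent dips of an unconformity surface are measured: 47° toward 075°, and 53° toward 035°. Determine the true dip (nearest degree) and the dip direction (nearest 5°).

true dip 53°, dip direction 040°

The two traces are lines in the plane: v₁ = (sin 75°·cos 47°, cos 75°·cos 47°, −sin 47°), v₂ = (sin 35°·cos 53°, cos 35°·cos 53°, −sin 53°).
n = v₁ × v₂ = (0.220, 0.274, 0.264) (taken with n_z > 0).
Dip δ = arctan(|n_h|/n_z) = arctan(0.351/0.264) = 53.1°.
The horizontal component of n points toward azimuth atan2(n_x, n_y) = 39°, the dip direction.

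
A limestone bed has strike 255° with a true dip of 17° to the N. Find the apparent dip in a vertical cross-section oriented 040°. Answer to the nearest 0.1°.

The section lies 35° from the strike.
tan(apparent dip) = tan 17° · sin 35° = 0.1754
α = arctan(0.1754) = 9.95°

9.9°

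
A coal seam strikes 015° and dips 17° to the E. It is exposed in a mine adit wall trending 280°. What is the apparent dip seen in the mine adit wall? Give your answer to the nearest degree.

17°

The section lies 85° from the strike.
tan α = tan 17° × sin 85° = 0.3057 × 0.9962 = 0.3046
apparent dip = arctan 0.3046 = 16.94°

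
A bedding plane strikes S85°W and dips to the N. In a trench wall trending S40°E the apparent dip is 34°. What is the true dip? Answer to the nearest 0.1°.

39.5°

β = acute angle between strike S85°W and section S40°E = 55°.
tan δ = tan α / sin β = tan 34° / sin 55° = 0.6745 / 0.8192 = 0.8234
true dip = arctan 0.8234 = 39.47°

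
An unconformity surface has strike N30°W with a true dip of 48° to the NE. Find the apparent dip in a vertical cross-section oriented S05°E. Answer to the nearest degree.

25°

The strike is N30°W and the section trends S05°E; the acute angle between them is β = 25°.
tan α = tan 48° × sin 25° = 1.1106 × 0.4226 = 0.4694
α = arctan(0.4694) = 25.14°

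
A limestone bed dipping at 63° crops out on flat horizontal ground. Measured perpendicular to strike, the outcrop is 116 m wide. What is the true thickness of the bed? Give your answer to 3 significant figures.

True thickness t = w · sin(dip) = 116 × sin 63°
t = 116 × 0.8910 = 103.357 m

103 m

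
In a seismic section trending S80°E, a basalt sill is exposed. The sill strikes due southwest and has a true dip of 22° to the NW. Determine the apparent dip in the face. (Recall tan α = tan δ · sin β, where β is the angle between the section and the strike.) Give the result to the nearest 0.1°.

The strike is due southwest and the section trends S80°E; the acute angle between them is β = 55°.
tan α = tan 22° × sin 55° = 0.4040 × 0.8192 = 0.3310
apparent dip = arctan 0.3310 = 18.31°

18.3°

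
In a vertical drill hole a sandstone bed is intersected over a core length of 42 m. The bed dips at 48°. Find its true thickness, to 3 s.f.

28.1 m

True thickness t = h · cos(dip) = 42 × cos 48°
t = 42 × 0.6691 = 28.103 m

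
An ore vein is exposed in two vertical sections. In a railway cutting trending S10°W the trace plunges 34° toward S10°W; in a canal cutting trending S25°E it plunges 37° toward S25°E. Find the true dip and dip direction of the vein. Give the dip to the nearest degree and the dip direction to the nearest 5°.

Represent each trace as a vector plunging at its apparent dip toward its trend (east-north-up frame): v₁ = (-0.144, -0.816, -0.559), v₂ = (0.338, -0.724, -0.602).
Cross product v₁ × v₂ gives the pole to the plane: n ∝ (0.087, -0.275, 0.380).
tan δ = √(n_x²+n_y²)/n_z = 0.289/0.380, so δ = 37.2°.
Dip direction = azimuth of (n_x, n_y) = atan2(0.087, -0.275) = 163°.

true dip 37°, dip direction 165°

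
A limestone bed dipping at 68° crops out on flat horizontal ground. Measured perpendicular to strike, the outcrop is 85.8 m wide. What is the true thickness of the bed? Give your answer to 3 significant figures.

True thickness t = w · sin(dip) = 85.8 × sin 68°
t = 85.8 × 0.9272 = 79.552 m

79.6 m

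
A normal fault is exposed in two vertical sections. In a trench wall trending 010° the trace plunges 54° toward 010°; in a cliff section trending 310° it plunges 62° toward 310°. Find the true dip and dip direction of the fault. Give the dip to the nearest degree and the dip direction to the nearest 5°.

true dip 63°, dip direction 325°

Each apparent-dip line lies in the plane. As unit vectors (x east, y north, z up), v₁ plunges 54°→010° and v₂ plunges 62°→310°.
The plane normal is n = v₁ × v₂ ∝ (-0.267, 0.381, 0.239).
True dip = arccos(n_z / |n|) = arccos(0.4569) = 62.8°.
The horizontal component of n points toward azimuth atan2(n_x, n_y) = 325°, the dip direction.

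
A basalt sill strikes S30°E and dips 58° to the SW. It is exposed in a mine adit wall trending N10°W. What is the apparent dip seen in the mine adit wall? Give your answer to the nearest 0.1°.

The strike is S30°E and the section trends N10°W; the acute angle between them is β = 20°.
tan(apparent dip) = tan 58° · sin 20° = 0.5473
apparent dip = arctan 0.5473 = 28.69°

28.7°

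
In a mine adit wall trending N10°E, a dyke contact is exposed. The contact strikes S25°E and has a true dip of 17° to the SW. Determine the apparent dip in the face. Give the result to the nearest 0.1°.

9.9°

The section lies 35° from the strike.
tan α = tan 17° × sin 35° = 0.3057 × 0.5736 = 0.1754
apparent dip = arctan 0.1754 = 9.95°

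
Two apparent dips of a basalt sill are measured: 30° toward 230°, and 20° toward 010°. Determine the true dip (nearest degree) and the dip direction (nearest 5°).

true dip 54°, dip direction 295°

Each apparent-dip line lies in the plane. As unit vectors (x east, y north, z up), v₁ plunges 30°→230° and v₂ plunges 20°→010°.
Cross product v₁ × v₂ gives the pole to the plane: n ∝ (-0.653, 0.308, 0.523).
Dip δ = arctan(|n_h|/n_z) = arctan(0.722/0.523) = 54.1°.
The horizontal component of n points toward azimuth atan2(n_x, n_y) = 295°, the dip direction.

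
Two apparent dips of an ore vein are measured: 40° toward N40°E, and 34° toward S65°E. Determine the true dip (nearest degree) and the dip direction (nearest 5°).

Each apparent-dip line lies in the plane. As unit vectors (x east, y north, z up), v₁ plunges 40°→N40°E and v₂ plunges 34°→S65°E.
Cross product v₁ × v₂ gives the pole to the plane: n ∝ (0.553, 0.208, 0.613).
True dip = arccos(n_z / |n|) = arccos(0.7201) = 43.9°.
Dip direction = azimuth of (n_x, n_y) = atan2(0.553, 0.208) = 69°.

true dip 44°, dip direction 070°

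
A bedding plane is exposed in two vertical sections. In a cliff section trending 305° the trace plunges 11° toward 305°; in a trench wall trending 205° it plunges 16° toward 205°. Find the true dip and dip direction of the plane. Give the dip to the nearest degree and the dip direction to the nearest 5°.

The two traces are lines in the plane: v₁ = (sin 305°·cos 11°, cos 305°·cos 11°, −sin 11°), v₂ = (sin 205°·cos 16°, cos 205°·cos 16°, −sin 16°).
The plane normal is n = v₁ × v₂ ∝ (-0.321, -0.144, 0.929).
tan δ = √(n_x²+n_y²)/n_z = 0.352/0.929, so δ = 20.8°.
The horizontal component of n points toward azimuth atan2(n_x, n_y) = 246°, the dip direction.

true dip 21°, dip direction 245°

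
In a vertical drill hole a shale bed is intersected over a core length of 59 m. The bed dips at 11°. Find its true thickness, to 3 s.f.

57.9 m

True thickness t = h · cos(dip) = 59 × cos 11°
t = 59 × 0.9816 = 57.916 m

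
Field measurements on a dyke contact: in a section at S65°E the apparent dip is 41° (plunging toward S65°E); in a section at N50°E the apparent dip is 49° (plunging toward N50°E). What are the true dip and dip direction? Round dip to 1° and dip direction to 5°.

The two traces are lines in the plane: v₁ = (sin 115°·cos 41°, cos 115°·cos 41°, −sin 41°), v₂ = (sin 50°·cos 49°, cos 50°·cos 49°, −sin 49°).
Cross product v₁ × v₂ gives the pole to the plane: n ∝ (0.517, 0.187, 0.449).
tan δ = √(n_x²+n_y²)/n_z = 0.550/0.449, so δ = 50.8°.
Dip direction = azimuth of (n_x, n_y) = atan2(0.517, 0.187) = 70°.

true dip 51°, dip direction 070°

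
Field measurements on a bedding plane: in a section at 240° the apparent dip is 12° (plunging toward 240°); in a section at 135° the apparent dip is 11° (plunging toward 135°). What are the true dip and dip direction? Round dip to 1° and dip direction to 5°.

true dip 18°, dip direction 190°

The two traces are lines in the plane: v₁ = (sin 240°·cos 12°, cos 240°·cos 12°, −sin 12°), v₂ = (sin 135°·cos 11°, cos 135°·cos 11°, −sin 11°).
n = v₁ × v₂ = (-0.051, -0.306, 0.927) (taken with n_z > 0).
tan δ = √(n_x²+n_y²)/n_z = 0.310/0.927, so δ = 18.5°.
Dip direction = atan2(-0.051, -0.306) = 189° (azimuth of n's horizontal projection).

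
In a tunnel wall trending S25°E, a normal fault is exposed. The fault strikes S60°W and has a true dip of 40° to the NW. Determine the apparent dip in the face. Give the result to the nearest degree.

The strike is S60°W and the section trends S25°E; the acute angle between them is β = 85°.
tan(apparent dip) = tan 40° · sin 85° = 0.8359
apparent dip = arctan 0.8359 = 39.89°

40°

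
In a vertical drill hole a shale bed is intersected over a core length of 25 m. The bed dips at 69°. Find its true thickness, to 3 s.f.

True thickness t = h · cos(dip) = 25 × cos 69°
t = 25 × 0.3584 = 8.959 m

8.96 m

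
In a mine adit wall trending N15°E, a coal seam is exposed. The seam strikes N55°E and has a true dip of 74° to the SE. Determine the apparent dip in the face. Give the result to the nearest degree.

Angle between strike (N55°E) and section (N15°E): β = 40°.
tan(apparent dip) = tan 74° · sin 40° = 2.2417
α = arctan(2.2417) = 65.96°

66°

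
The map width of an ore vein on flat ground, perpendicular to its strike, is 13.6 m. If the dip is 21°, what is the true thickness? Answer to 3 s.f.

4.87 m

True thickness t = w · sin(dip) = 13.6 × sin 21°
t = 13.6 × 0.3584 = 4.874 m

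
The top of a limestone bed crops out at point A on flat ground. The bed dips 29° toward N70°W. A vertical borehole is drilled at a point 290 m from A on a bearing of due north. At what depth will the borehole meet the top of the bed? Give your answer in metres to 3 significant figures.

55.0 m

The hole lies 70° from the dip direction, so the down-dip offset is 290 × cos 70° = 99.19 m.
Depth = down-dip offset × tan(dip) = 99.19 × tan 29° = 99.19 × 0.5543
Depth = 54.98 m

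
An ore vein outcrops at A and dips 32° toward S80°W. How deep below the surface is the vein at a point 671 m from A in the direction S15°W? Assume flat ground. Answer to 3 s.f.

177 m

The hole lies 65° from the dip direction, so the down-dip offset is 671 × cos 65° = 283.58 m.
Depth = down-dip offset × tan(dip) = 283.58 × tan 32° = 283.58 × 0.6249
Depth = 177.20 m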